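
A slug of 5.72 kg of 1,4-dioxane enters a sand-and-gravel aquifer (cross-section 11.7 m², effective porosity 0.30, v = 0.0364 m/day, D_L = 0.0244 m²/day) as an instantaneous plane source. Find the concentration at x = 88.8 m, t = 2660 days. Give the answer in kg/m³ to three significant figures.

For an instantaneous plane source, C(x,t) = M/(n_e·A·√(4πDt)) · exp(−(x−vt)²/(4Dt)), with n_e·A the pore (flow) area.
Plume center vt = 0.0364 × 2660 = 96.824 m, so the well at 88.8 m is 8.024 m upgradient of the peak.
√(4πDt) = 28.56 m, giving peak height M/(n_e·A·√(4πDt)) = 5.72/(0.30 × 11.7 × 28.56) = 0.05706 kg/m³.
(x−vt)²/(4Dt) = (-8.024)²/(4 × 0.0244 × 2660) = 0.2480; exp(−0.2480) = 0.7804.
C = 0.05706 × 0.7804 = 0.0445 kg/m³.

0.0445 kg/m³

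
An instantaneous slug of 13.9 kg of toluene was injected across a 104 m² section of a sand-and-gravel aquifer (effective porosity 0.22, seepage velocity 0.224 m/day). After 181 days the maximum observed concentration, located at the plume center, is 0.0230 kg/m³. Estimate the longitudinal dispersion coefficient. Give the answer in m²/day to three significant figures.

At the plume center C_max = M/(n_e·A·√(4πDt)), so D = M²/(4πt·(n_e·A·C_max)²).
n_e·A·C_max = 0.22 × 104 × 0.0230 = 0.5262 kg/m.
D = 13.9²/(4π × 181 × 0.5262²) = 0.307 m²/day.

0.307 m²/day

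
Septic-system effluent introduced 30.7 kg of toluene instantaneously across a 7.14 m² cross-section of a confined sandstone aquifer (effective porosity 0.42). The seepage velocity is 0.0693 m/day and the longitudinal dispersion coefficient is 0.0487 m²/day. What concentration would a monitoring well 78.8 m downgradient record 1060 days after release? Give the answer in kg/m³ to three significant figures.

For an instantaneous plane source, C(x,t) = M/(n_e·A·√(4πDt)) · exp(−(x−vt)²/(4Dt)), with n_e·A the pore (flow) area.
Plume center vt = 0.0693 × 1060 = 73.458 m, so the well at 78.8 m is 5.342 m downgradient of the peak.
√(4πDt) = 25.47 m, giving peak height M/(n_e·A·√(4πDt)) = 30.7/(0.42 × 7.14 × 25.47) = 0.4019 kg/m³.
(x−vt)²/(4Dt) = (5.342)²/(4 × 0.0487 × 1060) = 0.1382; exp(−0.1382) = 0.8709.
C = 0.4019 × 0.8709 = 0.350 kg/m³.

0.350 kg/m³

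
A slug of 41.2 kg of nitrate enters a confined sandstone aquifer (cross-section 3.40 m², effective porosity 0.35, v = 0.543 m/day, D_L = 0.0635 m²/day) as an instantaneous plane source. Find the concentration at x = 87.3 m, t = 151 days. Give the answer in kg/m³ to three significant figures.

1.51 kg/m³

For an instantaneous plane source, C(x,t) = M/(n_e·A·√(4πDt)) · exp(−(x−vt)²/(4Dt)), with n_e·A the pore (flow) area.
Plume center vt = 0.543 × 151 = 81.993 m, so the well at 87.3 m is 5.307 m downgradient of the peak.
√(4πDt) = 10.98 m, giving peak height M/(n_e·A·√(4πDt)) = 41.2/(0.35 × 3.40 × 10.98) = 3.153 kg/m³.
(x−vt)²/(4Dt) = (5.307)²/(4 × 0.0635 × 151) = 0.7343; exp(−0.7343) = 0.4798.
C = 3.153 × 0.4798 = 1.51 kg/m³.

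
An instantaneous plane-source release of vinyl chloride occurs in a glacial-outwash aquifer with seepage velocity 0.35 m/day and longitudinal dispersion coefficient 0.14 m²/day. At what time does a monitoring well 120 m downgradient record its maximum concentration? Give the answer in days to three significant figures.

342 days

For the 1D instantaneous-source solution, setting ∂C/∂t = 0 at fixed x gives v²t² + 2Dt − x² = 0, so t = (√(D² + v²x²) − D)/v².
√(D² + v²x²) = √(0.14² + 0.35² × 120²) = 42.00; v² = 0.1225.
t = (42.00 − 0.14)/0.1225 = 342 days (vs. the pure-advection estimate x/v = 343 d).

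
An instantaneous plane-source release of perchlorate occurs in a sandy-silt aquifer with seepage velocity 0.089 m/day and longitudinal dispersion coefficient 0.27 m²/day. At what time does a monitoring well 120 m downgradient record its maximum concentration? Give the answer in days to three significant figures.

For the 1D instantaneous-source solution, setting ∂C/∂t = 0 at fixed x gives v²t² + 2Dt − x² = 0, so t = (√(D² + v²x²) − D)/v².
√(D² + v²x²) = √(0.27² + 0.089² × 120²) = 10.68; v² = 0.007921.
t = (10.68 − 0.27)/0.007921 = 1310 days (vs. the pure-advection estimate x/v = 1350 d).

1310 days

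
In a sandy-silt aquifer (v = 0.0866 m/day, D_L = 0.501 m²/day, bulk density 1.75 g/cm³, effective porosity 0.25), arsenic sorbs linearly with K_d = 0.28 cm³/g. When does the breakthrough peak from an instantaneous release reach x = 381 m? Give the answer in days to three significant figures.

12800 days

Retardation factor R = 1 + ρ_b·K_d/n = 1 + 1.75 × 0.28/0.25 = 2.960.
Sorption retards both mechanisms: v_R = v/R = 0.02926 m/day, D_R = D/R = 0.1693 m²/day.
Peak time from v_R²t² + 2D_R t − x² = 0: t = (√(D_R² + v_R²x²) − D_R)/v_R².
√(D_R² + v_R²x²) = √(0.1693² + 0.02926² × 381²) = 11.15; v_R² = 0.0008561.
t = (11.15 − 0.1693)/0.0008561 = 12800 days.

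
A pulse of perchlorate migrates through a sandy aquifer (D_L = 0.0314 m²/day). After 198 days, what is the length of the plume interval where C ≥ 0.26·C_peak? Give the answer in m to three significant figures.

11.6 m

The plume is Gaussian with σ = √(2Dt) = √(2 × 0.0314 × 198) = 3.526 m.
C/C_peak = exp(−Δx²/(2σ²)) = 0.26 ⇒ Δx = σ·√(−2 ln 0.26) = 3.526 × 1.641 = 5.786 m.
Width = 2Δx = 11.6 m.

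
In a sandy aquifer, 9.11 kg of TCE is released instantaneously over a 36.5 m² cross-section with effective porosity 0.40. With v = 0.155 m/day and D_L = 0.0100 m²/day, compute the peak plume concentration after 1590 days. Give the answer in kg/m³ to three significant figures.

The peak of an instantaneous 1D plume sits at x = vt; there the Gaussian factor is 1 and C_max = M/(n_e·A·√(4πDt)), where n_e·A is the pore area the mass is dissolved in.
√(4πDt) = √(4π × 0.0100 × 1590) = 14.14 m, so C_max = 9.11/(0.40 × 36.5 × 14.14) = 0.0441 kg/m³.

0.0441 kg/m³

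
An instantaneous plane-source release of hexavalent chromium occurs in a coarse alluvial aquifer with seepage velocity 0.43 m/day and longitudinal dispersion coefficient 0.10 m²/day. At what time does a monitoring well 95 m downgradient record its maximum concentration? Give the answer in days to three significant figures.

For the 1D instantaneous-source solution, setting ∂C/∂t = 0 at fixed x gives v²t² + 2Dt − x² = 0, so t = (√(D² + v²x²) − D)/v².
√(D² + v²x²) = √(0.10² + 0.43² × 95²) = 40.85; v² = 0.1849.
t = (40.85 − 0.10)/0.1849 = 220 days (vs. the pure-advection estimate x/v = 221 d).

220 days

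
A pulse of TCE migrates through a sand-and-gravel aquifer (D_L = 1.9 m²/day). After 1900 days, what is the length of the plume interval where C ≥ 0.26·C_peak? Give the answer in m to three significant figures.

The plume is Gaussian with σ = √(2Dt) = √(2 × 1.9 × 1900) = 84.97 m.
C/C_peak = exp(−Δx²/(2σ²)) = 0.26 ⇒ Δx = σ·√(−2 ln 0.26) = 84.97 × 1.641 = 139.4 m.
Width = 2Δx = 279 m.

279 m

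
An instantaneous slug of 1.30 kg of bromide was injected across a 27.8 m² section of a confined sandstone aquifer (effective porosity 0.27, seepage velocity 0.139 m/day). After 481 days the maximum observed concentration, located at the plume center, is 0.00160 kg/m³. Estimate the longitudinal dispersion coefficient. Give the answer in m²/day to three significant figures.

At the plume center C_max = M/(n_e·A·√(4πDt)), so D = M²/(4πt·(n_e·A·C_max)²).
n_e·A·C_max = 0.27 × 27.8 × 0.00160 = 0.01201 kg/m.
D = 1.30²/(4π × 481 × 0.01201²) = 1.94 m²/day.

1.94 m²/day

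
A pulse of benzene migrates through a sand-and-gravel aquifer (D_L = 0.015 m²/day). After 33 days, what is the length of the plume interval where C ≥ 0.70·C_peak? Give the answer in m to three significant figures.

The plume is Gaussian with σ = √(2Dt) = √(2 × 0.015 × 33) = 0.9950 m.
C/C_peak = exp(−Δx²/(2σ²)) = 0.70 ⇒ Δx = σ·√(−2 ln 0.70) = 0.9950 × 0.8446 = 0.8404 m.
Width = 2Δx = 1.68 m.

1.68 m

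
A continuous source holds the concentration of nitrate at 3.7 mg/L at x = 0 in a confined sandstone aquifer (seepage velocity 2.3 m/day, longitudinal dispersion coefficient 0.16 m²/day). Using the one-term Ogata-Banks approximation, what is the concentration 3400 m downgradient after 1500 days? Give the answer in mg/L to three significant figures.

For a continuous step input, C/C₀ ≈ ½·erfc((x−vt)/(2√(Dt))).
vt = 2.3 × 1500 = 3450 m and 2√(Dt) = 2√(0.16 × 1500) = 30.98 m.
Argument (x−vt)/(2√(Dt)) = (3400 − 3450)/30.98 = -1.614; ½·erfc(-1.614) = 0.9888.
C = 3.7 × 0.9888 = 3.66 mg/L.

3.66 mg/L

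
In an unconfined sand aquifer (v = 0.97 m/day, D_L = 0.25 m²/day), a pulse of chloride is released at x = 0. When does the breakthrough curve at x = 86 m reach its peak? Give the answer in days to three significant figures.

88.4 days

For the 1D instantaneous-source solution, setting ∂C/∂t = 0 at fixed x gives v²t² + 2Dt − x² = 0, so t = (√(D² + v²x²) − D)/v².
√(D² + v²x²) = √(0.25² + 0.97² × 86²) = 83.42; v² = 0.9409.
t = (83.42 − 0.25)/0.9409 = 88.4 days (vs. the pure-advection estimate x/v = 88.7 d).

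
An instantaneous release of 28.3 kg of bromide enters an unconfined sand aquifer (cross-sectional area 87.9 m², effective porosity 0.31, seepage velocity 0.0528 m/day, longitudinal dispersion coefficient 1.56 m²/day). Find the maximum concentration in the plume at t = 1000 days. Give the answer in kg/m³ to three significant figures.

0.00742 kg/m³

The peak of an instantaneous 1D plume sits at x = vt; there the Gaussian factor is 1 and C_max = M/(n_e·A·√(4πDt)), where n_e·A is the pore area the mass is dissolved in.
√(4πDt) = √(4π × 1.56 × 1000) = 140.0 m, so C_max = 28.3/(0.31 × 87.9 × 140.0) = 0.00742 kg/m³.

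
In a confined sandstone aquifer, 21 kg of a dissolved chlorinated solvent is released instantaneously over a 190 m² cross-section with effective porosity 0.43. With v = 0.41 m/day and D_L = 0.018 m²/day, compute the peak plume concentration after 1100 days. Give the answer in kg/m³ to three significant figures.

The peak of an instantaneous 1D plume sits at x = vt; there the Gaussian factor is 1 and C_max = M/(n_e·A·√(4πDt)), where n_e·A is the pore area the mass is dissolved in.
√(4πDt) = √(4π × 0.018 × 1100) = 15.77 m, so C_max = 21/(0.43 × 190 × 15.77) = 0.0163 kg/m³.

0.0163 kg/m³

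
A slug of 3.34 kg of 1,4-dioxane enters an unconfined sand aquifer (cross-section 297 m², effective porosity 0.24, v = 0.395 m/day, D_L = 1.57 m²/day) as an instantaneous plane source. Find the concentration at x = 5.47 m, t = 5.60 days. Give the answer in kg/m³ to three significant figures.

For an instantaneous plane source, C(x,t) = M/(n_e·A·√(4πDt)) · exp(−(x−vt)²/(4Dt)), with n_e·A the pore (flow) area.
Plume center vt = 0.395 × 5.60 = 2.212 m, so the well at 5.47 m is 3.258 m downgradient of the peak.
√(4πDt) = 10.51 m, giving peak height M/(n_e·A·√(4πDt)) = 3.34/(0.24 × 297 × 10.51) = 0.004458 kg/m³.
(x−vt)²/(4Dt) = (3.258)²/(4 × 1.57 × 5.60) = 0.3018; exp(−0.3018) = 0.7395.
C = 0.004458 × 0.7395 = 0.00330 kg/m³.

0.00330 kg/m³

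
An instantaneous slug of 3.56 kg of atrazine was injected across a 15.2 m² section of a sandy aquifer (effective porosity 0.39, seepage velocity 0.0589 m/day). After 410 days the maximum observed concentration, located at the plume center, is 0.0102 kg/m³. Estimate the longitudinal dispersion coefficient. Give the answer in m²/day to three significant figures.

0.673 m²/day

At the plume center C_max = M/(n_e·A·√(4πDt)), so D = M²/(4πt·(n_e·A·C_max)²).
n_e·A·C_max = 0.39 × 15.2 × 0.0102 = 0.06047 kg/m.
D = 3.56²/(4π × 410 × 0.06047²) = 0.673 m²/day.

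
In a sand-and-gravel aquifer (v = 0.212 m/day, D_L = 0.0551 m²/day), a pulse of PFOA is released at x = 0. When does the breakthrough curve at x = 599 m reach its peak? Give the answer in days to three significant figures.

For the 1D instantaneous-source solution, setting ∂C/∂t = 0 at fixed x gives v²t² + 2Dt − x² = 0, so t = (√(D² + v²x²) − D)/v².
√(D² + v²x²) = √(0.0551² + 0.212² × 599²) = 127.0; v² = 0.044944.
t = (127.0 − 0.0551)/0.044944 = 2820 days (vs. the pure-advection estimate x/v = 2830 d).

2820 days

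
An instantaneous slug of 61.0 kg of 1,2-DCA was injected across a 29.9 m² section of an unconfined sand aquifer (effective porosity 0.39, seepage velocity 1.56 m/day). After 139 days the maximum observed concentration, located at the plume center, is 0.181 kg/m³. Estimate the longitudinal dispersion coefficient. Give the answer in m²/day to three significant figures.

0.478 m²/day

At the plume center C_max = M/(n_e·A·√(4πDt)), so D = M²/(4πt·(n_e·A·C_max)²).
n_e·A·C_max = 0.39 × 29.9 × 0.181 = 2.111 kg/m.
D = 61.0²/(4π × 139 × 2.111²) = 0.478 m²/day.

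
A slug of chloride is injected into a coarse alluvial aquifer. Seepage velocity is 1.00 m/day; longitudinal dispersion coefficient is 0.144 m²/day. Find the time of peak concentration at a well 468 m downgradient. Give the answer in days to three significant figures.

For the 1D instantaneous-source solution, setting ∂C/∂t = 0 at fixed x gives v²t² + 2Dt − x² = 0, so t = (√(D² + v²x²) − D)/v².
√(D² + v²x²) = √(0.144² + 1.00² × 468²) = 468.0; v² = 1.
t = (468.0 − 0.144)/1 = 468 days (vs. the pure-advection estimate x/v = 468 d).

468 days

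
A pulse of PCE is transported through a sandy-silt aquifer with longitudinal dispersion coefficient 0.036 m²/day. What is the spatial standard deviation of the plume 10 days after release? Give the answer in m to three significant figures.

0.849 m

Dispersive spreading gives a Gaussian with σ² = 2Dt; advection only shifts the center.
σ = √(2 × 0.036 × 10) = 0.849 m.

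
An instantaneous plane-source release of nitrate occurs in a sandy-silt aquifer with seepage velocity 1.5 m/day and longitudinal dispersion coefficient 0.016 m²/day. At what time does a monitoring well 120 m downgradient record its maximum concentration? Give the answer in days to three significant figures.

80.0 days

For the 1D instantaneous-source solution, setting ∂C/∂t = 0 at fixed x gives v²t² + 2Dt − x² = 0, so t = (√(D² + v²x²) − D)/v².
√(D² + v²x²) = √(0.016² + 1.5² × 120²) = 180.0; v² = 2.25.
t = (180.0 − 0.016)/2.25 = 80.0 days (vs. the pure-advection estimate x/v = 80.0 d).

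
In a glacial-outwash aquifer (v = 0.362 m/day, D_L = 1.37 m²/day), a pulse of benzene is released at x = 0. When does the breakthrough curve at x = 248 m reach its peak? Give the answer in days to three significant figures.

675 days

For the 1D instantaneous-source solution, setting ∂C/∂t = 0 at fixed x gives v²t² + 2Dt − x² = 0, so t = (√(D² + v²x²) − D)/v².
√(D² + v²x²) = √(1.37² + 0.362² × 248²) = 89.79; v² = 0.131044.
t = (89.79 − 1.37)/0.131044 = 675 days (vs. the pure-advection estimate x/v = 685 d).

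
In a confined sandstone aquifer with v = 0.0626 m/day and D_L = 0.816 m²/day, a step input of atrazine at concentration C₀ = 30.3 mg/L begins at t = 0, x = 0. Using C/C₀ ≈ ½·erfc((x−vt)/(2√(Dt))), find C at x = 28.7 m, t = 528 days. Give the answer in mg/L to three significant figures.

For a continuous step input, C/C₀ ≈ ½·erfc((x−vt)/(2√(Dt))).
vt = 0.0626 × 528 = 33.0528 m and 2√(Dt) = 2√(0.816 × 528) = 41.51 m.
Argument (x−vt)/(2√(Dt)) = (28.7 − 33.0528)/41.51 = -0.1049; ½·erfc(-0.1049) = 0.5590.
C = 30.3 × 0.5590 = 16.9 mg/L.

16.9 mg/L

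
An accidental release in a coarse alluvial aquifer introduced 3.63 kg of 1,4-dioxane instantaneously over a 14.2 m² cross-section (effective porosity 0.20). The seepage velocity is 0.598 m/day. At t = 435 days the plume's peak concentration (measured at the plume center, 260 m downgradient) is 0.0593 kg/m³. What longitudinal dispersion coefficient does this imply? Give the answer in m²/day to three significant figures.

At the plume center C_max = M/(n_e·A·√(4πDt)), so D = M²/(4πt·(n_e·A·C_max)²).
n_e·A·C_max = 0.20 × 14.2 × 0.0593 = 0.1684 kg/m.
D = 3.63²/(4π × 435 × 0.1684²) = 0.0850 m²/day.

0.0850 m²/day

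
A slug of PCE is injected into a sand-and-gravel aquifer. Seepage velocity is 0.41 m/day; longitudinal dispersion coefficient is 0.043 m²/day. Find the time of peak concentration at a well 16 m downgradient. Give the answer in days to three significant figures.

For the 1D instantaneous-source solution, setting ∂C/∂t = 0 at fixed x gives v²t² + 2Dt − x² = 0, so t = (√(D² + v²x²) − D)/v².
√(D² + v²x²) = √(0.043² + 0.41² × 16²) = 6.560; v² = 0.1681.
t = (6.560 − 0.043)/0.1681 = 38.8 days (vs. the pure-advection estimate x/v = 39.0 d).

38.8 days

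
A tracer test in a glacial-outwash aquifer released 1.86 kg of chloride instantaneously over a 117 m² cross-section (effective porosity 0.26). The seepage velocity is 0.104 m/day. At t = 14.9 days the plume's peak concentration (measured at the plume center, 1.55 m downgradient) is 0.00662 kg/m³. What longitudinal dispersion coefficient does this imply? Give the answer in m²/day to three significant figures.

0.456 m²/day

At the plume center C_max = M/(n_e·A·√(4πDt)), so D = M²/(4πt·(n_e·A·C_max)²).
n_e·A·C_max = 0.26 × 117 × 0.00662 = 0.2014 kg/m.
D = 1.86²/(4π × 14.9 × 0.2014²) = 0.456 m²/day.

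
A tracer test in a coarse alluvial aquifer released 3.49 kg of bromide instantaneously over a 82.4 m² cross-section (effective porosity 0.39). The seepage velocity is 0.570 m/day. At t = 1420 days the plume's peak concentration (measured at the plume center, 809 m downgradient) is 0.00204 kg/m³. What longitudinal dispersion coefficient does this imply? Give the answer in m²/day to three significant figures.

0.159 m²/day

At the plume center C_max = M/(n_e·A·√(4πDt)), so D = M²/(4πt·(n_e·A·C_max)²).
n_e·A·C_max = 0.39 × 82.4 × 0.00204 = 0.06556 kg/m.
D = 3.49²/(4π × 1420 × 0.06556²) = 0.159 m²/day.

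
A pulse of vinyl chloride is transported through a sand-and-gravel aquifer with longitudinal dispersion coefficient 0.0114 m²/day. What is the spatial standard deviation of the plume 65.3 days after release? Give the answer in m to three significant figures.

Dispersive spreading gives a Gaussian with σ² = 2Dt; advection only shifts the center.
σ = √(2 × 0.0114 × 65.3) = 1.22 m.

1.22 m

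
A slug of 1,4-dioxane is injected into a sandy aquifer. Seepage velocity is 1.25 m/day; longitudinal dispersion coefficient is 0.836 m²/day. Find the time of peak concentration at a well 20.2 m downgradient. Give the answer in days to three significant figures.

For the 1D instantaneous-source solution, setting ∂C/∂t = 0 at fixed x gives v²t² + 2Dt − x² = 0, so t = (√(D² + v²x²) − D)/v².
√(D² + v²x²) = √(0.836² + 1.25² × 20.2²) = 25.26; v² = 1.5625.
t = (25.26 − 0.836)/1.5625 = 15.6 days (vs. the pure-advection estimate x/v = 16.2 d).

15.6 days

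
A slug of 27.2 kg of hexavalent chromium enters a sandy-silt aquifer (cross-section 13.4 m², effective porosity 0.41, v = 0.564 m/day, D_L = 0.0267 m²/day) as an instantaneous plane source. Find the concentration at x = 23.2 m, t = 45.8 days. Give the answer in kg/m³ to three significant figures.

0.307 kg/m³

For an instantaneous plane source, C(x,t) = M/(n_e·A·√(4πDt)) · exp(−(x−vt)²/(4Dt)), with n_e·A the pore (flow) area.
Plume center vt = 0.564 × 45.8 = 25.8312 m, so the well at 23.2 m is 2.6312 m upgradient of the peak.
√(4πDt) = 3.920 m, giving peak height M/(n_e·A·√(4πDt)) = 27.2/(0.41 × 13.4 × 3.920) = 1.263 kg/m³.
(x−vt)²/(4Dt) = (-2.6312)²/(4 × 0.0267 × 45.8) = 1.415; exp(−1.415) = 0.2429.
C = 1.263 × 0.2429 = 0.307 kg/m³.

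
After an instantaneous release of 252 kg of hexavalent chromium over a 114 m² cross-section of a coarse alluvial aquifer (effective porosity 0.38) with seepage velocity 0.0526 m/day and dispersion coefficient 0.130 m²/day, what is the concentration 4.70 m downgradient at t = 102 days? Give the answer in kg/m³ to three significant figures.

For an instantaneous plane source, C(x,t) = M/(n_e·A·√(4πDt)) · exp(−(x−vt)²/(4Dt)), with n_e·A the pore (flow) area.
Plume center vt = 0.0526 × 102 = 5.3652 m, so the well at 4.70 m is 0.6652 m upgradient of the peak.
√(4πDt) = 12.91 m, giving peak height M/(n_e·A·√(4πDt)) = 252/(0.38 × 114 × 12.91) = 0.4506 kg/m³.
(x−vt)²/(4Dt) = (-0.6652)²/(4 × 0.130 × 102) = 0.008343; exp(−0.008343) = 0.9917.
C = 0.4506 × 0.9917 = 0.447 kg/m³.

0.447 kg/m³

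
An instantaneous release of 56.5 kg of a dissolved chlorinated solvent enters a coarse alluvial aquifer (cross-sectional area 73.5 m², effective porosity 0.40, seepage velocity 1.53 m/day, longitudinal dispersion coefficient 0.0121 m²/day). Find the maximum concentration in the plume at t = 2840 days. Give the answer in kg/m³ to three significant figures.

The peak of an instantaneous 1D plume sits at x = vt; there the Gaussian factor is 1 and C_max = M/(n_e·A·√(4πDt)), where n_e·A is the pore area the mass is dissolved in.
√(4πDt) = √(4π × 0.0121 × 2840) = 20.78 m, so C_max = 56.5/(0.40 × 73.5 × 20.78) = 0.0925 kg/m³.

0.0925 kg/m³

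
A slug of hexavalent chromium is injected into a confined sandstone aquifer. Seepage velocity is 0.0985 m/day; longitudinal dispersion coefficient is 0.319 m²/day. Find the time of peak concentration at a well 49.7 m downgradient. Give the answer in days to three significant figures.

473 days

For the 1D instantaneous-source solution, setting ∂C/∂t = 0 at fixed x gives v²t² + 2Dt − x² = 0, so t = (√(D² + v²x²) − D)/v².
√(D² + v²x²) = √(0.319² + 0.0985² × 49.7²) = 4.906; v² = 0.00970225.
t = (4.906 − 0.319)/0.00970225 = 473 days (vs. the pure-advection estimate x/v = 505 d).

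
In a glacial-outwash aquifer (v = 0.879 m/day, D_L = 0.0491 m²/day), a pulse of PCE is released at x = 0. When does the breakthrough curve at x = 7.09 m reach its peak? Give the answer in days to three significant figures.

For the 1D instantaneous-source solution, setting ∂C/∂t = 0 at fixed x gives v²t² + 2Dt − x² = 0, so t = (√(D² + v²x²) − D)/v².
√(D² + v²x²) = √(0.0491² + 0.879² × 7.09²) = 6.232; v² = 0.772641.
t = (6.232 − 0.0491)/0.772641 = 8.00 days (vs. the pure-advection estimate x/v = 8.07 d).

8.00 days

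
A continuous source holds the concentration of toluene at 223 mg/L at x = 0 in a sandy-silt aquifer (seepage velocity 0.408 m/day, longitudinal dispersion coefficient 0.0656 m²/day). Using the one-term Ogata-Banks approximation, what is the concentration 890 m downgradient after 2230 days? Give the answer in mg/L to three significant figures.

For a continuous step input, C/C₀ ≈ ½·erfc((x−vt)/(2√(Dt))).
vt = 0.408 × 2230 = 909.84 m and 2√(Dt) = 2√(0.0656 × 2230) = 24.19 m.
Argument (x−vt)/(2√(Dt)) = (890 − 909.84)/24.19 = -0.8202; ½·erfc(-0.8202) = 0.8770.
C = 223 × 0.8770 = 196 mg/L.

196 mg/L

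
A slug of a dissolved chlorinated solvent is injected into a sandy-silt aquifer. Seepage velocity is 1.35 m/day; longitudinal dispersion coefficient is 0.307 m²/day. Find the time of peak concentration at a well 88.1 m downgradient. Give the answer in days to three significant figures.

For the 1D instantaneous-source solution, setting ∂C/∂t = 0 at fixed x gives v²t² + 2Dt − x² = 0, so t = (√(D² + v²x²) − D)/v².
√(D² + v²x²) = √(0.307² + 1.35² × 88.1²) = 118.9; v² = 1.8225.
t = (118.9 − 0.307)/1.8225 = 65.1 days (vs. the pure-advection estimate x/v = 65.3 d).

65.1 days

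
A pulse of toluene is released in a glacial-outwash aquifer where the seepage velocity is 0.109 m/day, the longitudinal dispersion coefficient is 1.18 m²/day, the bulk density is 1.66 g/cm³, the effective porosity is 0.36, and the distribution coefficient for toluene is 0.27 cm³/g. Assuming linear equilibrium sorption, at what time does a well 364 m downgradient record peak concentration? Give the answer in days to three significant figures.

Retardation factor R = 1 + ρ_b·K_d/n = 1 + 1.66 × 0.27/0.36 = 2.245.
Sorption retards both mechanisms: v_R = v/R = 0.04855 m/day, D_R = D/R = 0.5256 m²/day.
Peak time from v_R²t² + 2D_R t − x² = 0: t = (√(D_R² + v_R²x²) − D_R)/v_R².
√(D_R² + v_R²x²) = √(0.5256² + 0.04855² × 364²) = 17.68; v_R² = 0.002357.
t = (17.68 − 0.5256)/0.002357 = 7280 days.

7280 days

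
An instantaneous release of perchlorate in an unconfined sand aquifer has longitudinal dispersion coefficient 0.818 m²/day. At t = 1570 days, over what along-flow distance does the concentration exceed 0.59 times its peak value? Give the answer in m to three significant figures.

104 m

The plume is Gaussian with σ = √(2Dt) = √(2 × 0.818 × 1570) = 50.68 m.
C/C_peak = exp(−Δx²/(2σ²)) = 0.59 ⇒ Δx = σ·√(−2 ln 0.59) = 50.68 × 1.027 = 52.05 m.
Width = 2Δx = 104 m.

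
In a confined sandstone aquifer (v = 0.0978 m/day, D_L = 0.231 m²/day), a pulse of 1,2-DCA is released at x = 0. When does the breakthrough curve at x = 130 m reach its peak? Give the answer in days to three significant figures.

1310 days

For the 1D instantaneous-source solution, setting ∂C/∂t = 0 at fixed x gives v²t² + 2Dt − x² = 0, so t = (√(D² + v²x²) − D)/v².
√(D² + v²x²) = √(0.231² + 0.0978² × 130²) = 12.72; v² = 0.00956484.
t = (12.72 − 0.231)/0.00956484 = 1310 days (vs. the pure-advection estimate x/v = 1330 d).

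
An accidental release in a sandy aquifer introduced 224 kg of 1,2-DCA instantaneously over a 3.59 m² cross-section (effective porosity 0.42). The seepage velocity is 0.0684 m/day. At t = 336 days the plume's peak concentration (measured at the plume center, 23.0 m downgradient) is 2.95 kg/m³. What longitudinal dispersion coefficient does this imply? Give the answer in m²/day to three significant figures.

At the plume center C_max = M/(n_e·A·√(4πDt)), so D = M²/(4πt·(n_e·A·C_max)²).
n_e·A·C_max = 0.42 × 3.59 × 2.95 = 4.448 kg/m.
D = 224²/(4π × 336 × 4.448²) = 0.601 m²/day.

0.601 m²/day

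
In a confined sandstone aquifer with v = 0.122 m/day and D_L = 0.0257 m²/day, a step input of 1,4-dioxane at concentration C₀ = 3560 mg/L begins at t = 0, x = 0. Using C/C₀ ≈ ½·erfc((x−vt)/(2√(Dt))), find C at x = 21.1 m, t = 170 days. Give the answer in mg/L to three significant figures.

For a continuous step input, C/C₀ ≈ ½·erfc((x−vt)/(2√(Dt))).
vt = 0.122 × 170 = 20.74 m and 2√(Dt) = 2√(0.0257 × 170) = 4.180 m.
Argument (x−vt)/(2√(Dt)) = (21.1 − 20.74)/4.180 = 0.08612; ½·erfc(0.08612) = 0.4515.
C = 3560 × 0.4515 = 1610 mg/L.

1610 mg/L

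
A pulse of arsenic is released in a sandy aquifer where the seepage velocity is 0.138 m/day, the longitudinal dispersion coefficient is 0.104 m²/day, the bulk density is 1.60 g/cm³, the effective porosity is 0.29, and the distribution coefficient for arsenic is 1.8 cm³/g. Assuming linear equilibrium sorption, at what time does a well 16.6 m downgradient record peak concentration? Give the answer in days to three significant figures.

Retardation factor R = 1 + ρ_b·K_d/n = 1 + 1.60 × 1.8/0.29 = 10.93.
Sorption retards both mechanisms: v_R = v/R = 0.01263 m/day, D_R = D/R = 0.009515 m²/day.
Peak time from v_R²t² + 2D_R t − x² = 0: t = (√(D_R² + v_R²x²) − D_R)/v_R².
√(D_R² + v_R²x²) = √(0.009515² + 0.01263² × 16.6²) = 0.2099; v_R² = 0.0001595.
t = (0.2099 − 0.009515)/0.0001595 = 1260 days.

1260 days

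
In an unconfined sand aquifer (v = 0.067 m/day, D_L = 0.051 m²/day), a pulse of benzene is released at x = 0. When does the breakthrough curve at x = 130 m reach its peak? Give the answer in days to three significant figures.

1930 days

For the 1D instantaneous-source solution, setting ∂C/∂t = 0 at fixed x gives v²t² + 2Dt − x² = 0, so t = (√(D² + v²x²) − D)/v².
√(D² + v²x²) = √(0.051² + 0.067² × 130²) = 8.710; v² = 0.004489.
t = (8.710 − 0.051)/0.004489 = 1930 days (vs. the pure-advection estimate x/v = 1940 d).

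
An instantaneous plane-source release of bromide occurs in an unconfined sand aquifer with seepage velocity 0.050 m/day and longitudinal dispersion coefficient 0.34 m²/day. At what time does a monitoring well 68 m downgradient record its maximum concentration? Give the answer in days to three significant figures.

For the 1D instantaneous-source solution, setting ∂C/∂t = 0 at fixed x gives v²t² + 2Dt − x² = 0, so t = (√(D² + v²x²) − D)/v².
√(D² + v²x²) = √(0.34² + 0.050² × 68²) = 3.417; v² = 0.0025.
t = (3.417 − 0.34)/0.0025 = 1230 days (vs. the pure-advection estimate x/v = 1360 d).

1230 days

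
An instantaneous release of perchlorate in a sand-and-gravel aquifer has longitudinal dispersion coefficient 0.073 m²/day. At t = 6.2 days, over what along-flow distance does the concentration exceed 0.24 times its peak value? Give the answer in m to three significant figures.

3.21 m

The plume is Gaussian with σ = √(2Dt) = √(2 × 0.073 × 6.2) = 0.9514 m.
C/C_peak = exp(−Δx²/(2σ²)) = 0.24 ⇒ Δx = σ·√(−2 ln 0.24) = 0.9514 × 1.689 = 1.607 m.
Width = 2Δx = 3.21 m.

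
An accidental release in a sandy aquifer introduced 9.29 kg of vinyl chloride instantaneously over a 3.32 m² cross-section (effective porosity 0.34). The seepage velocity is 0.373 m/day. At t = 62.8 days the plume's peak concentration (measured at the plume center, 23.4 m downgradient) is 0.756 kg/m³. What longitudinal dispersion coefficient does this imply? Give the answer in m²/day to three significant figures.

At the plume center C_max = M/(n_e·A·√(4πDt)), so D = M²/(4πt·(n_e·A·C_max)²).
n_e·A·C_max = 0.34 × 3.32 × 0.756 = 0.8534 kg/m.
D = 9.29²/(4π × 62.8 × 0.8534²) = 0.150 m²/day.

0.150 m²/day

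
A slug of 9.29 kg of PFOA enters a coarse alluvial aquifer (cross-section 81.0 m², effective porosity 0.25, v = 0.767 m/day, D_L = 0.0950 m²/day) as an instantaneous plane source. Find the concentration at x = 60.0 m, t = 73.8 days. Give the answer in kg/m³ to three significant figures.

For an instantaneous plane source, C(x,t) = M/(n_e·A·√(4πDt)) · exp(−(x−vt)²/(4Dt)), with n_e·A the pore (flow) area.
Plume center vt = 0.767 × 73.8 = 56.6046 m, so the well at 60.0 m is 3.3954 m downgradient of the peak.
√(4πDt) = 9.386 m, giving peak height M/(n_e·A·√(4πDt)) = 9.29/(0.25 × 81.0 × 9.386) = 0.04888 kg/m³.
(x−vt)²/(4Dt) = (3.3954)²/(4 × 0.0950 × 73.8) = 0.4111; exp(−0.4111) = 0.6629.
C = 0.04888 × 0.6629 = 0.0324 kg/m³.

0.0324 kg/m³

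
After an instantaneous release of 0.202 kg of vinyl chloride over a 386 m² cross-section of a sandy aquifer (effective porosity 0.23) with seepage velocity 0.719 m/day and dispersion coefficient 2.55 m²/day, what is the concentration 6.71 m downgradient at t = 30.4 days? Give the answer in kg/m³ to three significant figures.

3.48e-05 kg/m³

For an instantaneous plane source, C(x,t) = M/(n_e·A·√(4πDt)) · exp(−(x−vt)²/(4Dt)), with n_e·A the pore (flow) area.
Plume center vt = 0.719 × 30.4 = 21.8576 m, so the well at 6.71 m is 15.1476 m upgradient of the peak.
√(4πDt) = 31.21 m, giving peak height M/(n_e·A·√(4πDt)) = 0.202/(0.23 × 386 × 31.21) = 7.290e-05 kg/m³.
(x−vt)²/(4Dt) = (-15.1476)²/(4 × 2.55 × 30.4) = 0.7400; exp(−0.7400) = 0.4771.
C = 7.290e-05 × 0.4771 = 3.48e-05 kg/m³.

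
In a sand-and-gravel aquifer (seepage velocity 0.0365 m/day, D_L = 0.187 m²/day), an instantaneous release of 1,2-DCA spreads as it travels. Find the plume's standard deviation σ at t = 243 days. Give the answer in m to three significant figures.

Dispersive spreading gives a Gaussian with σ² = 2Dt; advection only shifts the center.
σ = √(2 × 0.187 × 243) = 9.53 m.

9.53 m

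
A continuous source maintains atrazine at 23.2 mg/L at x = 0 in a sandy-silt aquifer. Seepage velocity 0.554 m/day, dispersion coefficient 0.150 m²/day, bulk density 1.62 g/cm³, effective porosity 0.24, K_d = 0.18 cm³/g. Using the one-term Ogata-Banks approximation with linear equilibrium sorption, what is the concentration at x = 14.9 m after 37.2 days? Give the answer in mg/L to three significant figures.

0.147 mg/L

Retardation factor R = 1 + ρ_b·K_d/n = 1 + 1.62 × 0.18/0.24 = 2.215.
Sorption retards both mechanisms: v_R = v/R = 0.2501 m/day, D_R = D/R = 0.06772 m²/day.
v_R·t = 0.2501 × 37.2 = 9.30372 m; 2√(D_R t) = 3.174 m; argument = (14.9 − 9.30372)/3.174 = 1.763.
C = C₀ × ½·erfc(1.763) = 23.2 × 0.006329 = 0.147 mg/L.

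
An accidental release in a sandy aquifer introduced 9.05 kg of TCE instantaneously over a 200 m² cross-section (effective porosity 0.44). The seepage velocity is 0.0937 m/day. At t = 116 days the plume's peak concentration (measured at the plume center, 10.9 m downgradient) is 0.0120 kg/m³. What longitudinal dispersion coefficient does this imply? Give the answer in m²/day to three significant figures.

0.0504 m²/day

At the plume center C_max = M/(n_e·A·√(4πDt)), so D = M²/(4πt·(n_e·A·C_max)²).
n_e·A·C_max = 0.44 × 200 × 0.0120 = 1.056 kg/m.
D = 9.05²/(4π × 116 × 1.056²) = 0.0504 m²/day.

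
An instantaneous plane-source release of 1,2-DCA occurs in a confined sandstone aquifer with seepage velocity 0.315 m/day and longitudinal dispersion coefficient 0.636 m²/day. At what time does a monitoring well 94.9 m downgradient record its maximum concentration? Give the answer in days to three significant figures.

For the 1D instantaneous-source solution, setting ∂C/∂t = 0 at fixed x gives v²t² + 2Dt − x² = 0, so t = (√(D² + v²x²) − D)/v².
√(D² + v²x²) = √(0.636² + 0.315² × 94.9²) = 29.90; v² = 0.099225.
t = (29.90 − 0.636)/0.099225 = 295 days (vs. the pure-advection estimate x/v = 301 d).

295 days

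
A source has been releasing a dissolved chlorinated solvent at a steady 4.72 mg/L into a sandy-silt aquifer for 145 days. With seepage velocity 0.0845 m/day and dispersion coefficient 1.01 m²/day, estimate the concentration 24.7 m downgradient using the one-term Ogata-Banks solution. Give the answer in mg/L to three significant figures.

1.10 mg/L

For a continuous step input, C/C₀ ≈ ½·erfc((x−vt)/(2√(Dt))).
vt = 0.0845 × 145 = 12.2525 m and 2√(Dt) = 2√(1.01 × 145) = 24.20 m.
Argument (x−vt)/(2√(Dt)) = (24.7 − 12.2525)/24.20 = 0.5144; ½·erfc(0.5144) = 0.2335.
C = 4.72 × 0.2335 = 1.10 mg/L.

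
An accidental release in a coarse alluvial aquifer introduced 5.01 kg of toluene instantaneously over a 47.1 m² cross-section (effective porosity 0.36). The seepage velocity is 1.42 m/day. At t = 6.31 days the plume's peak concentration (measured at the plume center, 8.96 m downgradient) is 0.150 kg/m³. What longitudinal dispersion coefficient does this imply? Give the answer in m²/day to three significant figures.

At the plume center C_max = M/(n_e·A·√(4πDt)), so D = M²/(4πt·(n_e·A·C_max)²).
n_e·A·C_max = 0.36 × 47.1 × 0.150 = 2.543 kg/m.
D = 5.01²/(4π × 6.31 × 2.543²) = 0.0489 m²/day.

0.0489 m²/day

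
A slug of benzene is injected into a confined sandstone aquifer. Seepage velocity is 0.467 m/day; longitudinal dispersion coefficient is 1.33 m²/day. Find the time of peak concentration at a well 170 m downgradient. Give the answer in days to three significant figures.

For the 1D instantaneous-source solution, setting ∂C/∂t = 0 at fixed x gives v²t² + 2Dt − x² = 0, so t = (√(D² + v²x²) − D)/v².
√(D² + v²x²) = √(1.33² + 0.467² × 170²) = 79.40; v² = 0.218089.
t = (79.40 − 1.33)/0.218089 = 358 days (vs. the pure-advection estimate x/v = 364 d).

358 days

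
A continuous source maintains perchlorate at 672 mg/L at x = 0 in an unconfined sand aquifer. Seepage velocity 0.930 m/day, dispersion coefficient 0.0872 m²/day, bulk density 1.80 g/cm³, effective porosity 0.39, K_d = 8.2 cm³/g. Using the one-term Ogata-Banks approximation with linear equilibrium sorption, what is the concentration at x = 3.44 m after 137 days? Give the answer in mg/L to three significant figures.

282 mg/L

Retardation factor R = 1 + ρ_b·K_d/n = 1 + 1.80 × 8.2/0.39 = 38.85.
Sorption retards both mechanisms: v_R = v/R = 0.02394 m/day, D_R = D/R = 0.002245 m²/day.
v_R·t = 0.02394 × 137 = 3.27978 m; 2√(D_R t) = 1.109 m; argument = (3.44 − 3.27978)/1.109 = 0.1445.
C = C₀ × ½·erfc(0.1445) = 672 × 0.4190 = 282 mg/L.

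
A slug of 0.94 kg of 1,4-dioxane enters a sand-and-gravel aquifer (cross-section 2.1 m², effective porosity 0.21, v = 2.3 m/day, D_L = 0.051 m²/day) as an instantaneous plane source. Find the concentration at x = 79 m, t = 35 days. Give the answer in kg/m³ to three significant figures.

For an instantaneous plane source, C(x,t) = M/(n_e·A·√(4πDt)) · exp(−(x−vt)²/(4Dt)), with n_e·A the pore (flow) area.
Plume center vt = 2.3 × 35 = 80.5 m, so the well at 79 m is 1.5 m upgradient of the peak.
√(4πDt) = 4.736 m, giving peak height M/(n_e·A·√(4πDt)) = 0.94/(0.21 × 2.1 × 4.736) = 0.4501 kg/m³.
(x−vt)²/(4Dt) = (-1.5)²/(4 × 0.051 × 35) = 0.3151; exp(−0.3151) = 0.7297.
C = 0.4501 × 0.7297 = 0.328 kg/m³.

0.328 kg/m³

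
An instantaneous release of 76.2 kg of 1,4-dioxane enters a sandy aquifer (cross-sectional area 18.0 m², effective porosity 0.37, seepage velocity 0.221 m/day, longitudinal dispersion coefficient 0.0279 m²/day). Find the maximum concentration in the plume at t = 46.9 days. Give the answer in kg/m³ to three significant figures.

The peak of an instantaneous 1D plume sits at x = vt; there the Gaussian factor is 1 and C_max = M/(n_e·A·√(4πDt)), where n_e·A is the pore area the mass is dissolved in.
√(4πDt) = √(4π × 0.0279 × 46.9) = 4.055 m, so C_max = 76.2/(0.37 × 18.0 × 4.055) = 2.82 kg/m³.

2.82 kg/m³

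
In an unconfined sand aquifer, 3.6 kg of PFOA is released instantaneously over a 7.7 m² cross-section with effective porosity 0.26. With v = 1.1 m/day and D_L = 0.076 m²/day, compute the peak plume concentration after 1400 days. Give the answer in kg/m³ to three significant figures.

0.0492 kg/m³

The peak of an instantaneous 1D plume sits at x = vt; there the Gaussian factor is 1 and C_max = M/(n_e·A·√(4πDt)), where n_e·A is the pore area the mass is dissolved in.
√(4πDt) = √(4π × 0.076 × 1400) = 36.57 m, so C_max = 3.6/(0.26 × 7.7 × 36.57) = 0.0492 kg/m³.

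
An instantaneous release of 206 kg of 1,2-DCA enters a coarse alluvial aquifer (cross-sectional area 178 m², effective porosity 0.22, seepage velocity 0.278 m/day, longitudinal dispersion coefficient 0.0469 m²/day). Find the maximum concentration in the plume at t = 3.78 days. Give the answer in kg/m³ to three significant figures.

The peak of an instantaneous 1D plume sits at x = vt; there the Gaussian factor is 1 and C_max = M/(n_e·A·√(4πDt)), where n_e·A is the pore area the mass is dissolved in.
√(4πDt) = √(4π × 0.0469 × 3.78) = 1.493 m, so C_max = 206/(0.22 × 178 × 1.493) = 3.52 kg/m³.

3.52 kg/m³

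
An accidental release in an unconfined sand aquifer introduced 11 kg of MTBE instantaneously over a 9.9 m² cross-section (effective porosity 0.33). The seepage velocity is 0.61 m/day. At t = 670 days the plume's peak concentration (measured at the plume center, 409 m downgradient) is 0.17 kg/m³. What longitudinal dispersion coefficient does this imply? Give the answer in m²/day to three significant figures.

0.0466 m²/day

At the plume center C_max = M/(n_e·A·√(4πDt)), so D = M²/(4πt·(n_e·A·C_max)²).
n_e·A·C_max = 0.33 × 9.9 × 0.17 = 0.5554 kg/m.
D = 11²/(4π × 670 × 0.5554²) = 0.0466 m²/day.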